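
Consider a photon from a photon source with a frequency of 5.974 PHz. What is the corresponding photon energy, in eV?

24.7 eV

Take h = 6.62607015e-34 J·s, 1 eV = 1.602176634e-19 J.
Convert to SI: f = 5.974 PHz = 5.974e15 Hz.
Apply E = hf: E = 3.958e-18 J.
Converting to eV: E = 24.71 eV ≈ 24.7 eV.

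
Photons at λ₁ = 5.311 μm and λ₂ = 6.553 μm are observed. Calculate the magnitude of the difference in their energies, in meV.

Using E = hc/λ: E₁ = 3.7402·10^-20 J, E₂ = 3.0314·10^-20 J.
|ΔE| = |3.7402·10^-20 − 3.0314·10^-20| = 7.09·10^-21 J = 44.2 meV.

44.2 meV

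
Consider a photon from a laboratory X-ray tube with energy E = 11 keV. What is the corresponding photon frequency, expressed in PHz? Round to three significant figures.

Convert to SI: E = 11 keV = 1.7624 × 10^-15 J.
Since f = E/h for a photon, f = 2.660 × 10^18 Hz.
Converting to PHz: f = 2660 PHz ≈ 2660 PHz.

2660 PHz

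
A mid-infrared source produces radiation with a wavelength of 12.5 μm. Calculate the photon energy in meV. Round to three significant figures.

99.2 meV

Convert to SI: λ = 12.5 μm = 1.25 × 10^-5 m.
For a photon E = hc/λ, so E = 1.589 × 10^-20 J.
Converting to meV: E = 99.19 meV ≈ 99.2 meV.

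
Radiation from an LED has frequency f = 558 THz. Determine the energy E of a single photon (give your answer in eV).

2.31 eV

Use h = 6.62607015e-34 J·s, 1 eV = 1.602176634e-19 J.
Convert to SI: f = 558 THz = 5.58e14 Hz.
Since E = hf for a photon, E = 3.697e-19 J.
Converting to eV: E = 2.308 eV ≈ 2.31 eV.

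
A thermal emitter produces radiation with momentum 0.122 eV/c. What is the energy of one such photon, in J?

Convert to SI: p = 0.122 eV/c = 6.5200 × 10^-29 kg·m/s.
Since E = pc for a photon, E = 1.955 × 10^-20 J.
So E ≈ 1.95 × 10^-20 J.

1.95 × 10^-20 J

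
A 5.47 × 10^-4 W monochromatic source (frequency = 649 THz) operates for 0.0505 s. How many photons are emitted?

6.42 × 10^13 photons

Total energy: E_total = P·t = 5.47 × 10^-4 × 0.0505 = 2.762 × 10^-5 J.
Per-photon energy: E = 4.300 × 10^-19 J.
N = E_total / E_photon = 6.42 × 10^13.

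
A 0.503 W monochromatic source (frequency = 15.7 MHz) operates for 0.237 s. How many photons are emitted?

1.15e25 photons

Total energy: E_total = P·t = 0.503 × 0.237 = 0.1192 J.
Per-photon energy: E = 1.040e-26 J.
N = E_total / E_photon = 1.15e25.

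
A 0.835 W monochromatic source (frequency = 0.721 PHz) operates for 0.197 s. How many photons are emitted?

3.44e17 photons

Total energy: E_total = P·t = 0.835 × 0.197 = 0.1645 J.
Per-photon energy: E = 4.777e-19 J.
N = E_total / E_photon = 3.44e17.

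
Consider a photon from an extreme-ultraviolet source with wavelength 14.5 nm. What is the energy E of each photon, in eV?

Use h = 6.62607015 × 10^-34 J·s, c = 2.99792458 × 10^8 m/s, 1 eV = 1.602176634 × 10^-19 J.
First convert: λ = 14.5 nm = 1.45 × 10^-8 m.
Since E = hc/λ for a photon, E = 1.370 × 10^-17 J.
Converting to eV: E = 85.51 eV ≈ 85.5 eV.

85.5 eV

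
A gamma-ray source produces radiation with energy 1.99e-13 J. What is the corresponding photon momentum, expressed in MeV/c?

1.24 MeV/c

The photon relation is p = E/c, giving p = 6.638e-22 kg·m/s.
Converting to MeV/c: p = 1.242 MeV/c ≈ 1.24 MeV/c.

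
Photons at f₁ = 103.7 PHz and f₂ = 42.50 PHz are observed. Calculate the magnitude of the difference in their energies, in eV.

253 eV

Using E = hf: E₁ = 6.8712 × 10^-17 J, E₂ = 2.8161 × 10^-17 J.
|ΔE| = |6.8712 × 10^-17 − 2.8161 × 10^-17| = 4.06 × 10^-17 J = 253 eV.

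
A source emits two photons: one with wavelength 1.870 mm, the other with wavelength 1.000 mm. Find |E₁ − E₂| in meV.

0.577 meV

Using E = hc/λ: E₁ = 1.0623e-22 J, E₂ = 1.9864e-22 J.
|ΔE| = |1.0623e-22 − 1.9864e-22| = 9.24e-23 J = 0.577 meV.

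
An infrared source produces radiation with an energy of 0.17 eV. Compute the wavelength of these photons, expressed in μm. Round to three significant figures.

7.29 μm

Use h = 6.62607015e-34 J·s, c = 2.99792458e8 m/s, 1 eV = 1.602176634e-19 J.
Convert to SI: E = 0.17 eV = 2.7237e-20 J.
Since λ = hc/E for a photon, λ = 7.293e-6 m.
Converting to μm: λ = 7.293 μm ≈ 7.29 μm.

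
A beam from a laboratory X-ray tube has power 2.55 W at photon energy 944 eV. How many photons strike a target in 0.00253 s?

Total energy: E_total = P·t = 2.55 × 0.00253 = 0.006451 J.
Per-photon energy: E = 1.512 × 10^-16 J.
N = E_total / E_photon = 4.27 × 10^13.

4.27 × 10^13 photons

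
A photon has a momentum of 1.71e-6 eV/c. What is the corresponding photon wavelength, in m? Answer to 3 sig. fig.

0.725 m

Convert to SI: p = 1.71e-6 eV/c = 9.1387e-34 kg·m/s.
The photon relation is λ = h/p, giving λ = 0.7251 m.
So λ ≈ 0.725 m.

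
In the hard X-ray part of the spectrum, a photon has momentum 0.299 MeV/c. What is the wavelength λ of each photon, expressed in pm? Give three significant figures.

(h = 6.62607015e-34 J·s, c = 2.99792458e8 m/s, 1 eV = 1.602176634e-19 J.)
Convert to SI: p = 0.299 MeV/c = 1.5979e-22 kg·m/s.
The photon relation is λ = h/p, giving λ = 4.147e-12 m.
Converting to pm: λ = 4.147 pm ≈ 4.15 pm.

4.15 pm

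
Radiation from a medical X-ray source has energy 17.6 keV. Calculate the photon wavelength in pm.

(h = 6.62607015e-34 J·s, c = 2.99792458e8 m/s, 1 eV = 1.602176634e-19 J.)
Convert to SI: E = 17.6 keV = 2.8198e-15 J.
Apply λ = hc/E: λ = 7.045e-11 m.
Converting to pm: λ = 70.45 pm ≈ 70.4 pm.

70.4 pm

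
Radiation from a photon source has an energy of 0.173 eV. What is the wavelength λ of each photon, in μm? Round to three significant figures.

Convert to SI: E = 0.173 eV = 2.7718e-20 J.
Since λ = hc/E for a photon, λ = 7.167e-6 m.
Converting to μm: λ = 7.167 μm ≈ 7.17 μm.

7.17 μm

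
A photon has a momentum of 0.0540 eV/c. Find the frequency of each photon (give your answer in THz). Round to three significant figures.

13.1 THz

First convert: p = 0.0540 eV/c = 2.8859 × 10^-29 kg·m/s.
Apply f = pc/h: f = 1.306 × 10^13 Hz.
Converting to THz: f = 13.06 THz ≈ 13.1 THz.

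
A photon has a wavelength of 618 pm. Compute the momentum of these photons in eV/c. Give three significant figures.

In SI units: λ = 618 pm = 6.18 × 10^-10 m.
For a photon p = h/λ, so p = 1.072 × 10^-24 kg·m/s.
Converting to eV/c: p = 2006 eV/c ≈ 2010 eV/c.

2010 eV/c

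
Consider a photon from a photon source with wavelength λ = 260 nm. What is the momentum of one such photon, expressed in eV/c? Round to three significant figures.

4.77 eV/c

First convert: λ = 260 nm = 2.6 × 10^-7 m.
Apply p = h/λ: p = 2.548 × 10^-27 kg·m/s.
Converting to eV/c: p = 4.769 eV/c ≈ 4.77 eV/c.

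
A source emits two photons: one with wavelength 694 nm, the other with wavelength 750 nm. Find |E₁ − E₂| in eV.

0.133 eV

Using E = hc/λ: E₁ = 2.862 × 10^-19 J, E₂ = 2.649 × 10^-19 J.
|ΔE| = |2.862 × 10^-19 − 2.649 × 10^-19| = 2.14 × 10^-20 J = 0.133 eV.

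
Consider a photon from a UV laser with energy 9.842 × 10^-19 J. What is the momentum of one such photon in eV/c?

The photon relation is p = E/c, giving p = 3.283 × 10^-27 kg·m/s.
Converting to eV/c: p = 6.143 eV/c ≈ 6.14 eV/c.

6.14 eV/c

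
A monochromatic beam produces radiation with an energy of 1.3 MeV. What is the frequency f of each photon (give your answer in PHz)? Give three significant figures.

3.14e5 PHz

Take h = 6.62607015e-34 J·s, 1 eV = 1.602176634e-19 J.
In SI units: E = 1.3 MeV = 2.0828e-13 J.
The photon relation is f = E/h, giving f = 3.143e20 Hz.
Converting to PHz: f = 314300 PHz ≈ 3.14e5 PHz.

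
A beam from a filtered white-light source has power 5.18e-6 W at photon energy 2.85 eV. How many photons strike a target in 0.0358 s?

4.06e11 photons

Total energy: E_total = P·t = 5.18e-6 × 0.0358 = 1.854e-7 J.
Per-photon energy: E = 4.566e-19 J.
N = E_total / E_photon = 4.06e11.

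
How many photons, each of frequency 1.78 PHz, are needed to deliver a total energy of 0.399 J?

3.38 × 10^17 photons

Per-photon energy: E = 1.179 × 10^-18 J (from frequency = 1.78 PHz).
N = E_total / E_photon = 0.399 J / 1.179 × 10^-18 J = 3.38 × 10^17.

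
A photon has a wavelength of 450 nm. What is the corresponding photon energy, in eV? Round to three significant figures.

Take h = 6.62607015e-34 J·s, c = 2.99792458e8 m/s, 1 eV = 1.602176634e-19 J.
In SI units: λ = 450 nm = 4.5e-7 m.
Since E = hc/λ for a photon, E = 4.414e-19 J.
Converting to eV: E = 2.755 eV ≈ 2.76 eV.

2.76 eV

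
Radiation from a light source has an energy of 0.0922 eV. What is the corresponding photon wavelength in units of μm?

Convert to SI: E = 0.0922 eV = 1.4772·10^-20 J.
Apply λ = hc/E: λ = 1.345·10^-5 m.
Converting to μm: λ = 13.45 μm ≈ 13.4 μm.

13.4 μm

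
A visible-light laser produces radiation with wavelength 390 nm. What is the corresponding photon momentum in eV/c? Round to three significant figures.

Convert to SI: λ = 390 nm = 3.90 × 10^-7 m.
The photon relation is p = h/λ, giving p = 1.699 × 10^-27 kg·m/s.
Converting to eV/c: p = 3.179 eV/c ≈ 3.18 eV/c.

3.18 eV/c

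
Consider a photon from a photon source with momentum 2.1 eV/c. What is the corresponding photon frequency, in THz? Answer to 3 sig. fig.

508 THz

Convert to SI: p = 2.1 eV/c = 1.1223e-27 kg·m/s.
Apply f = pc/h: f = 5.078e14 Hz.
Converting to THz: f = 507.8 THz ≈ 508 THz.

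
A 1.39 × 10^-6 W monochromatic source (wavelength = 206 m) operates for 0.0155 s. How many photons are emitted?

2.23 × 10^19 photons

Total energy: E_total = P·t = 1.39 × 10^-6 × 0.0155 = 2.154 × 10^-8 J.
Per-photon energy: E = 9.643 × 10^-28 J.
N = E_total / E_photon = 2.23 × 10^19.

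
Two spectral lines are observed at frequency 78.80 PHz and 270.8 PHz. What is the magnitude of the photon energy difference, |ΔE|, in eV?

794 eV

Using E = hf: E₁ = 5.2213·10^-17 J, E₂ = 1.7943·10^-16 J.
|ΔE| = |5.2213·10^-17 − 1.7943·10^-16| = 1.27·10^-16 J = 794 eV.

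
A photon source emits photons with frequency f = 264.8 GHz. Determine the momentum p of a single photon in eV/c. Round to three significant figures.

(h = 6.62607015e-34 J·s, c = 2.99792458e8 m/s, 1 eV = 1.602176634e-19 J.)
First convert: f = 264.8 GHz = 2.648e11 Hz.
The photon relation is p = hf/c, giving p = 5.853e-31 kg·m/s.
Converting to eV/c: p = 0.001095 eV/c ≈ 1.10e-3 eV/c.

1.10e-3 eV/c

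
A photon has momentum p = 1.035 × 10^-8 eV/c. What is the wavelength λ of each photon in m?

Take h = 6.62607015 × 10^-34 J·s, c = 2.99792458 × 10^8 m/s, 1 eV = 1.602176634 × 10^-19 J.
Convert to SI: p = 1.035 × 10^-8 eV/c = 5.5313 × 10^-36 kg·m/s.
Apply λ = h/p: λ = 119.8 m.
So λ ≈ 120 m.

120 m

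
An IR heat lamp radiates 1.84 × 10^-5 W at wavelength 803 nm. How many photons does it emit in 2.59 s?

1.93 × 10^14 photons

Total energy: E_total = P·t = 1.84 × 10^-5 × 2.59 = 4.766 × 10^-5 J.
Per-photon energy: E = 2.474 × 10^-19 J.
N = E_total / E_photon = 1.93 × 10^14.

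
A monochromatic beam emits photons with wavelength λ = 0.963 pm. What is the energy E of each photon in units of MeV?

1.29 MeV

First convert: λ = 0.963 pm = 9.63e-13 m.
The photon relation is E = hc/λ, giving E = 2.063e-13 J.
Converting to MeV: E = 1.287 MeV ≈ 1.29 MeV.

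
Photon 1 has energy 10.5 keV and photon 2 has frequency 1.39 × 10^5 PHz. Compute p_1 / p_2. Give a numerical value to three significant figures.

0.0183

p_1 = 5.612 × 10^-24 kg·m/s (from energy = 10.5 keV, via p = E/c).
p_2 = 3.072 × 10^-22 kg·m/s (from frequency = 1.39 × 10^5 PHz, via p = hf/c).
Ratio = 5.612 × 10^-24 / 3.072 × 10^-22 = 0.0183.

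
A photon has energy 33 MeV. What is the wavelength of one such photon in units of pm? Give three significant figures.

Take h = 6.62607015e-34 J·s, c = 2.99792458e8 m/s, 1 eV = 1.602176634e-19 J.
First convert: E = 33 MeV = 5.2872e-12 J.
Since λ = hc/E for a photon, λ = 3.757e-14 m.
Converting to pm: λ = 0.03757 pm ≈ 0.0376 pm.

0.0376 pm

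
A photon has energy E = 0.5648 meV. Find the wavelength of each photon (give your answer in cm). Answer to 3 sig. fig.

0.220 cm

Use h = 6.62607015 × 10^-34 J·s, c = 2.99792458 × 10^8 m/s, 1 eV = 1.602176634 × 10^-19 J.
Convert to SI: E = 0.5648 meV = 9.0491 × 10^-23 J.
The photon relation is λ = hc/E, giving λ = 0.002195 m.
Converting to cm: λ = 0.2195 cm ≈ 0.220 cm.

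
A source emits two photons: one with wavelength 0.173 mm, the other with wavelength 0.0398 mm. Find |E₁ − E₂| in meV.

24.0 meV

Using E = hc/λ: E₁ = 1.148e-21 J, E₂ = 4.991e-21 J.
|ΔE| = |1.148e-21 − 4.991e-21| = 3.84e-21 J = 24.0 meV.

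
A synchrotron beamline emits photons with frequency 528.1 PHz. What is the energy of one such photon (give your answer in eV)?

Convert to SI: f = 528.1 PHz = 5.281 × 10^17 Hz.
For a photon E = hf, so E = 3.499 × 10^-16 J.
Converting to eV: E = 2184 eV ≈ 2180 eV.

2180 eV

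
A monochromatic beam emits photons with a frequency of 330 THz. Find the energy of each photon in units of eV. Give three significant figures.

1.36 eV

In SI units: f = 330 THz = 3.3 × 10^14 Hz.
Since E = hf for a photon, E = 2.187 × 10^-19 J.
Converting to eV: E = 1.365 eV ≈ 1.36 eV.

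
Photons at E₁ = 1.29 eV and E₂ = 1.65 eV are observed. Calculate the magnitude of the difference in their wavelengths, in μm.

Using λ = hc/E: λ₁ = 9.611 × 10^-7 m, λ₂ = 7.514 × 10^-7 m.
|Δλ| = |9.611 × 10^-7 − 7.514 × 10^-7| = 2.10 × 10^-7 m = 0.210 μm.

0.210 μm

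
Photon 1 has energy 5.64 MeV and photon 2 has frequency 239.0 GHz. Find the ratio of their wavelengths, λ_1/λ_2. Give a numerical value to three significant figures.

1.75 × 10^-10

λ_1 = 2.198 × 10^-13 m (from energy = 5.64 MeV, via λ = hc/E).
λ_2 = 0.001254 m (from frequency = 239.0 GHz, via λ = c/f).
Ratio = 2.198 × 10^-13 / 0.001254 = 1.75 × 10^-10.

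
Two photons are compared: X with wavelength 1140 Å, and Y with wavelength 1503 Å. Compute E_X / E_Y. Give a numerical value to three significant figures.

E_X = 1.742 × 10^-18 J (from wavelength = 1140 Å, via E = hc/λ).
E_Y = 1.322 × 10^-18 J (from wavelength = 1503 Å, via E = hc/λ).
Ratio = 1.742 × 10^-18 / 1.322 × 10^-18 = 1.32.

1.32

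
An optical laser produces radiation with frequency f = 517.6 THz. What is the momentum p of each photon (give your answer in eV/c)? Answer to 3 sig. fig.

Use h = 6.62607015 × 10^-34 J·s, c = 2.99792458 × 10^8 m/s, 1 eV = 1.602176634 × 10^-19 J.
Convert to SI: f = 517.6 THz = 5.176 × 10^14 Hz.
Apply p = hf/c: p = 1.144 × 10^-27 kg·m/s.
Converting to eV/c: p = 2.141 eV/c ≈ 2.14 eV/c.

2.14 eV/c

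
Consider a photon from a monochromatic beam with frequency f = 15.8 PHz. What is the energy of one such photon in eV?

Convert to SI: f = 15.8 PHz = 1.58e16 Hz.
Apply E = hf: E = 1.047e-17 J.
Converting to eV: E = 65.34 eV ≈ 65.3 eV.

65.3 eV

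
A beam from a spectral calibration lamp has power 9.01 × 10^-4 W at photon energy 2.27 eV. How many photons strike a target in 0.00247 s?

Total energy: E_total = P·t = 9.01 × 10^-4 × 0.00247 = 2.225 × 10^-6 J.
Per-photon energy: E = 3.637 × 10^-19 J.
N = E_total / E_photon = 6.12 × 10^12.

6.12 × 10^12 photons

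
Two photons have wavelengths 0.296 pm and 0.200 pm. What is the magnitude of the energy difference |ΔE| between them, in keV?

Using E = hc/λ: E₁ = 6.711e-13 J, E₂ = 9.932e-13 J.
|ΔE| = |6.711e-13 − 9.932e-13| = 3.22e-13 J = 2010 keV.

2010 keV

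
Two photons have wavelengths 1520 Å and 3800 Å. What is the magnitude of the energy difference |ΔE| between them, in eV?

4.89 eV

Using E = hc/λ: E₁ = 1.3069 × 10^-18 J, E₂ = 5.2275 × 10^-19 J.
|ΔE| = |1.3069 × 10^-18 − 5.2275 × 10^-19| = 7.84 × 10^-19 J = 4.89 eV.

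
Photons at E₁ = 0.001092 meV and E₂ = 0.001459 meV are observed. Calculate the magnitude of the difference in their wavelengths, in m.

Using λ = hc/E: λ₁ = 1.1354 m, λ₂ = 0.84979 m.
|Δλ| = |1.1354 − 0.84979| = 0.286 m.

0.286 m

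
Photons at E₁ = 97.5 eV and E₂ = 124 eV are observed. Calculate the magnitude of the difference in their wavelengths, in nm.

2.72 nm

Using λ = hc/E: λ₁ = 1.272e-8 m, λ₂ = 9.999e-9 m.
|Δλ| = |1.272e-8 − 9.999e-9| = 2.72e-9 m = 2.72 nm.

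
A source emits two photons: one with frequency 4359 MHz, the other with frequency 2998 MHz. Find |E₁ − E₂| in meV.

5.63·10^-3 meV

Using E = hf: E₁ = 2.8883·10^-24 J, E₂ = 1.9865·10^-24 J.
|ΔE| = |2.8883·10^-24 − 1.9865·10^-24| = 9.02·10^-25 J = 5.63·10^-3 meV.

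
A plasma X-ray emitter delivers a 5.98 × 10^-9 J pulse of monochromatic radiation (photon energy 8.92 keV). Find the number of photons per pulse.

4.18 × 10^6 photons

Per-photon energy: E = 1.429 × 10^-15 J (from energy = 8.92 keV).
N = E_total / E_photon = 5.98 × 10^-9 J / 1.429 × 10^-15 J = 4.18 × 10^6.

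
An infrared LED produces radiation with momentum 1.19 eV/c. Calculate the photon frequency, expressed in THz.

(h = 6.62607015e-34 J·s, c = 2.99792458e8 m/s, 1 eV = 1.602176634e-19 J.)
In SI units: p = 1.19 eV/c = 6.3597e-28 kg·m/s.
Since f = pc/h for a photon, f = 2.877e14 Hz.
Converting to THz: f = 287.7 THz ≈ 288 THz.

288 THz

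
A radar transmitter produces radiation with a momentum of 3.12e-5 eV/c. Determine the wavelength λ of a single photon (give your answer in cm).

Use h = 6.62607015e-34 J·s, c = 2.99792458e8 m/s, 1 eV = 1.602176634e-19 J.
Convert to SI: p = 3.12e-5 eV/c = 1.6674e-32 kg·m/s.
The photon relation is λ = h/p, giving λ = 0.03974 m.
Converting to cm: λ = 3.974 cm ≈ 3.97 cm.

3.97 cm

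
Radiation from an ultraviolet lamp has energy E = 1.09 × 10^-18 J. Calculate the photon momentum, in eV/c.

Use c = 2.99792458 × 10^8 m/s, 1 eV = 1.602176634 × 10^-19 J.
Apply p = E/c: p = 3.636 × 10^-27 kg·m/s.
Converting to eV/c: p = 6.803 eV/c ≈ 6.80 eV/c.

6.80 eV/c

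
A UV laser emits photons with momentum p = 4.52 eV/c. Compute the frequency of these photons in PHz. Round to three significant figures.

1.09 PHz

First convert: p = 4.52 eV/c = 2.4156e-27 kg·m/s.
The photon relation is f = pc/h, giving f = 1.093e15 Hz.
Converting to PHz: f = 1.093 PHz ≈ 1.09 PHz.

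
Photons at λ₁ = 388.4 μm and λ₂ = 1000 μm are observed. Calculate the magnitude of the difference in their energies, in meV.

Using E = hc/λ: E₁ = 5.1144e-22 J, E₂ = 1.9864e-22 J.
|ΔE| = |5.1144e-22 − 1.9864e-22| = 3.13e-22 J = 1.95 meV.

1.95 meV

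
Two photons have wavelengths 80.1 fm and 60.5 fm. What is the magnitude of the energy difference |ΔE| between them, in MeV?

5.01 MeV

Using E = hc/λ: E₁ = 2.480·10^-12 J, E₂ = 3.283·10^-12 J.
|ΔE| = |2.480·10^-12 − 3.283·10^-12| = 8.03·10^-13 J = 5.01 MeV.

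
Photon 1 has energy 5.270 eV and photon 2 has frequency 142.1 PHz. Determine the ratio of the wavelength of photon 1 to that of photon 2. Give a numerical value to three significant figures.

112

λ_1 = 2.353 × 10^-7 m (from energy = 5.270 eV, via λ = hc/E).
λ_2 = 2.110 × 10^-9 m (from frequency = 142.1 PHz, via λ = c/f).
Ratio = 2.353 × 10^-7 / 2.110 × 10^-9 = 112.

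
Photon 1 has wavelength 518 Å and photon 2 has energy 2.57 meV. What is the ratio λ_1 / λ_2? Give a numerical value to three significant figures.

λ_1 = 5.180e-8 m (from wavelength = 518 Å, via λ given directly).
λ_2 = 4.824e-4 m (from energy = 2.57 meV, via λ = hc/E).
Ratio = 5.180e-8 / 4.824e-4 = 1.07e-4.

1.07e-4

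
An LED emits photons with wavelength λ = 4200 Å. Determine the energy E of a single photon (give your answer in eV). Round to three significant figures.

2.95 eV

(h = 6.62607015e-34 J·s, c = 2.99792458e8 m/s, 1 eV = 1.602176634e-19 J.)
In SI units: λ = 4200 Å = 4.2e-7 m.
The photon relation is E = hc/λ, giving E = 4.730e-19 J.
Converting to eV: E = 2.952 eV ≈ 2.95 eV.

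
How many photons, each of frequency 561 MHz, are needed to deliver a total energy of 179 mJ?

4.82 × 10^23 photons

Per-photon energy: E = 3.717 × 10^-25 J (from frequency = 561 MHz).
N = E_total / E_photon = 0.179 J / 3.717 × 10^-25 J = 4.82 × 10^23.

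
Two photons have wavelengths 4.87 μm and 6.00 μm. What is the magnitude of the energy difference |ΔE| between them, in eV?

Using E = hc/λ: E₁ = 4.079 × 10^-20 J, E₂ = 3.311 × 10^-20 J.
|ΔE| = |4.079 × 10^-20 − 3.311 × 10^-20| = 7.68 × 10^-21 J = 0.0479 eV.

0.0479 eV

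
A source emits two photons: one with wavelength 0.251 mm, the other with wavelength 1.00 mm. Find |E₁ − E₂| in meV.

Using E = hc/λ: E₁ = 7.914·10^-22 J, E₂ = 1.986·10^-22 J.
|ΔE| = |7.914·10^-22 − 1.986·10^-22| = 5.93·10^-22 J = 3.70 meV.

3.70 meV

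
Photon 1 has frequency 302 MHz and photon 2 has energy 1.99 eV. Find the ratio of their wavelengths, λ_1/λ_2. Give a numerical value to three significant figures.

1.59e6

λ_1 = 0.9927 m (from frequency = 302 MHz, via λ = c/f).
λ_2 = 6.230e-7 m (from energy = 1.99 eV, via λ = hc/E).
Ratio = 0.9927 / 6.230e-7 = 1.59e6.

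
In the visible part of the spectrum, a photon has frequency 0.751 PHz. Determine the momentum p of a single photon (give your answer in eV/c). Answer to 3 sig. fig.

3.11 eV/c

First convert: f = 0.751 PHz = 7.51 × 10^14 Hz.
For a photon p = hf/c, so p = 1.660 × 10^-27 kg·m/s.
Converting to eV/c: p = 3.106 eV/c ≈ 3.11 eV/c.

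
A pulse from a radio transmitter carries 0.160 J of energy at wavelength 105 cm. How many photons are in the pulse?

8.46e23 photons

Per-photon energy: E = 1.892e-25 J (from wavelength = 105 cm).
N = E_total / E_photon = 0.160 J / 1.892e-25 J = 8.46e23.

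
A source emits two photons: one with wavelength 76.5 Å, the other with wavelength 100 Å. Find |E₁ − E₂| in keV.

0.0381 keV

Using E = hc/λ: E₁ = 2.597·10^-17 J, E₂ = 1.986·10^-17 J.
|ΔE| = |2.597·10^-17 − 1.986·10^-17| = 6.10·10^-18 J = 0.0381 keV.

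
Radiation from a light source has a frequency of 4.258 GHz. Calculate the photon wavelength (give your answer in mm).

First convert: f = 4.258 GHz = 4.258 × 10^9 Hz.
For a photon λ = c/f, so λ = 0.07041 m.
Converting to mm: λ = 70.41 mm ≈ 70.4 mm.

70.4 mm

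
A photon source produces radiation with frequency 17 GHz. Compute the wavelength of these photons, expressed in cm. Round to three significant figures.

Use c = 2.99792458 × 10^8 m/s.
In SI units: f = 17 GHz = 1.7 × 10^10 Hz.
For a photon λ = c/f, so λ = 0.01763 m.
Converting to cm: λ = 1.763 cm ≈ 1.76 cm.

1.76 cm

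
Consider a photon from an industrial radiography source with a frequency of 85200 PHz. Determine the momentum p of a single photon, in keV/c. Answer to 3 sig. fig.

352 keV/c

In SI units: f = 85200 PHz = 8.52e19 Hz.
Since p = hf/c for a photon, p = 1.883e-22 kg·m/s.
Converting to keV/c: p = 352.4 keV/c ≈ 352 keV/c.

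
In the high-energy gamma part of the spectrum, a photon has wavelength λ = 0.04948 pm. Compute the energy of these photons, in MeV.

Take h = 6.62607015 × 10^-34 J·s, c = 2.99792458 × 10^8 m/s, 1 eV = 1.602176634 × 10^-19 J.
First convert: λ = 0.04948 pm = 4.948 × 10^-14 m.
Since E = hc/λ for a photon, E = 4.015 × 10^-12 J.
Converting to MeV: E = 25.06 MeV ≈ 25.1 MeV.

25.1 MeV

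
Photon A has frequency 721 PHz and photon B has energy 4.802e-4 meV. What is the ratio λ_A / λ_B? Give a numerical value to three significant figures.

1.61e-10

λ_A = 4.158e-10 m (from frequency = 721 PHz, via λ = c/f).
λ_B = 2.582 m (from energy = 4.802e-4 meV, via λ = hc/E).
Ratio = 4.158e-10 / 2.582 = 1.61e-10.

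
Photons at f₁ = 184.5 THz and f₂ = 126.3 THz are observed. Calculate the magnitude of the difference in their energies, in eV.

Using E = hf: E₁ = 1.2225 × 10^-19 J, E₂ = 8.3687 × 10^-20 J.
|ΔE| = |1.2225 × 10^-19 − 8.3687 × 10^-20| = 3.86 × 10^-20 J = 0.241 eV.

0.241 eV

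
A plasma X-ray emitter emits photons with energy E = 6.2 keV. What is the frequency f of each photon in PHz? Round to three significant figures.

First convert: E = 6.2 keV = 9.9335 × 10^-16 J.
For a photon f = E/h, so f = 1.499 × 10^18 Hz.
Converting to PHz: f = 1499 PHz ≈ 1500 PHz.

1500 PHz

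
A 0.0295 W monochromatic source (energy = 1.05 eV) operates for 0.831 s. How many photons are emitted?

1.46 × 10^17 photons

Total energy: E_total = P·t = 0.0295 × 0.831 = 0.02451 J.
Per-photon energy: E = 1.682 × 10^-19 J.
N = E_total / E_photon = 1.46 × 10^17.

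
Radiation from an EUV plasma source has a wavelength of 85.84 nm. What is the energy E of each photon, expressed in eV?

14.4 eV

Use h = 6.62607015e-34 J·s, c = 2.99792458e8 m/s, 1 eV = 1.602176634e-19 J.
In SI units: λ = 85.84 nm = 8.584e-8 m.
Apply E = hc/λ: E = 2.314e-18 J.
Converting to eV: E = 14.44 eV ≈ 14.4 eV.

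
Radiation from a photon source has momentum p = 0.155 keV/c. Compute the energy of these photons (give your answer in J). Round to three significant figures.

2.48e-17 J

(c = 2.99792458e8 m/s, 1 eV = 1.602176634e-19 J.)
First convert: p = 0.155 keV/c = 8.2836e-26 kg·m/s.
Since E = pc for a photon, E = 2.483e-17 J.
So E ≈ 2.48e-17 J.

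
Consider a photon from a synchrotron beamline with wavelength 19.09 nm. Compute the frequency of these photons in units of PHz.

In SI units: λ = 19.09 nm = 1.909·10^-8 m.
The photon relation is f = c/λ, giving f = 1.570·10^16 Hz.
Converting to PHz: f = 15.70 PHz ≈ 15.7 PHz.

15.7 PHz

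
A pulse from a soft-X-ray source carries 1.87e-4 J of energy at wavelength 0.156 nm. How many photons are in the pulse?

1.47e11 photons

Per-photon energy: E = 1.273e-15 J (from wavelength = 0.156 nm).
N = E_total / E_photon = 1.87e-4 J / 1.273e-15 J = 1.47e11.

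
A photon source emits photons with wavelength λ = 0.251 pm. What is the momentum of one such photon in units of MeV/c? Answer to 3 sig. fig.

4.94 MeV/c

(h = 6.62607015 × 10^-34 J·s, c = 2.99792458 × 10^8 m/s, 1 eV = 1.602176634 × 10^-19 J.)
Convert to SI: λ = 0.251 pm = 2.51 × 10^-13 m.
The photon relation is p = h/λ, giving p = 2.640 × 10^-21 kg·m/s.
Converting to MeV/c: p = 4.940 MeV/c ≈ 4.94 MeV/c.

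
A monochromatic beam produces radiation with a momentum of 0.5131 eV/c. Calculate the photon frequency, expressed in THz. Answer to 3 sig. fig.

124 THz

(h = 6.62607015 × 10^-34 J·s, c = 2.99792458 × 10^8 m/s, 1 eV = 1.602176634 × 10^-19 J.)
Convert to SI: p = 0.5131 eV/c = 2.7422 × 10^-28 kg·m/s.
For a photon f = pc/h, so f = 1.241 × 10^14 Hz.
Converting to THz: f = 124.1 THz ≈ 124 THz.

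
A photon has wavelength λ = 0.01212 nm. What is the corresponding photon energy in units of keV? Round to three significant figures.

102 keV

Take h = 6.62607015e-34 J·s, c = 2.99792458e8 m/s, 1 eV = 1.602176634e-19 J.
Convert to SI: λ = 0.01212 nm = 1.212e-11 m.
Since E = hc/λ for a photon, E = 1.639e-14 J.
Converting to keV: E = 102.3 keV ≈ 102 keV.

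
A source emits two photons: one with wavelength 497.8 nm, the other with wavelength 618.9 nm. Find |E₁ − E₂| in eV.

0.487 eV

Using E = hc/λ: E₁ = 3.9904e-19 J, E₂ = 3.2096e-19 J.
|ΔE| = |3.9904e-19 − 3.2096e-19| = 7.81e-20 J = 0.487 eV.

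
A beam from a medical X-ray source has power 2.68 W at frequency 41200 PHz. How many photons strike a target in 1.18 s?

1.16·10^14 photons

Total energy: E_total = P·t = 2.68 × 1.18 = 3.162 J.
Per-photon energy: E = 2.730·10^-14 J.
N = E_total / E_photon = 1.16·10^14.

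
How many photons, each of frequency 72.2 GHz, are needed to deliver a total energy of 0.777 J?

Per-photon energy: E = 4.784e-23 J (from frequency = 72.2 GHz).
N = E_total / E_photon = 0.777 J / 4.784e-23 J = 1.62e22.

1.62e22 photons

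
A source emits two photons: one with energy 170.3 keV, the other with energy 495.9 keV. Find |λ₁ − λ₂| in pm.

Using λ = hc/E: λ₁ = 7.2803e-12 m, λ₂ = 2.5002e-12 m.
|Δλ| = |7.2803e-12 − 2.5002e-12| = 4.78e-12 m = 4.78 pm.

4.78 pm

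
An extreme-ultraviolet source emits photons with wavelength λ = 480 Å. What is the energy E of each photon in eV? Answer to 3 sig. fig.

25.8 eV

In SI units: λ = 480 Å = 4.8e-8 m.
Since E = hc/λ for a photon, E = 4.138e-18 J.
Converting to eV: E = 25.83 eV ≈ 25.8 eV.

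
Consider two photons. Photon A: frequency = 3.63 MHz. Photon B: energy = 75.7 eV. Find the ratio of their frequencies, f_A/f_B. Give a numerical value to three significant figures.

f_A = 3.630 × 10^6 Hz (from frequency = 3.63 MHz, via f given directly).
f_B = 1.830 × 10^16 Hz (from energy = 75.7 eV, via f = E/h).
Ratio = 3.630 × 10^6 / 1.830 × 10^16 = 1.98 × 10^-10.

1.98 × 10^-10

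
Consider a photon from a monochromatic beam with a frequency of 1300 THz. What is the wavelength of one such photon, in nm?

231 nm

Use c = 2.99792458 × 10^8 m/s.
Convert to SI: f = 1300 THz = 1.300 × 10^15 Hz.
Apply λ = c/f: λ = 2.306 × 10^-7 m.
Converting to nm: λ = 230.6 nm ≈ 231 nm.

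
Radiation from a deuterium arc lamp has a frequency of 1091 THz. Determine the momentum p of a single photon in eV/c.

Take h = 6.62607015 × 10^-34 J·s, c = 2.99792458 × 10^8 m/s, 1 eV = 1.602176634 × 10^-19 J.
Convert to SI: f = 1091 THz = 1.091 × 10^15 Hz.
The photon relation is p = hf/c, giving p = 2.411 × 10^-27 kg·m/s.
Converting to eV/c: p = 4.512 eV/c ≈ 4.51 eV/c.

4.51 eV/c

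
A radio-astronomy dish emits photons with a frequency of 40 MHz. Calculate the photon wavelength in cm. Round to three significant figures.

749 cm

Use c = 2.99792458 × 10^8 m/s.
In SI units: f = 40 MHz = 4.0 × 10^7 Hz.
The photon relation is λ = c/f, giving λ = 7.495 m.
Converting to cm: λ = 749.5 cm ≈ 749 cm.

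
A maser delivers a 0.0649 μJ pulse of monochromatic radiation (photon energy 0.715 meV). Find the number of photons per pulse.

Per-photon energy: E = 1.146 × 10^-22 J (from energy = 0.715 meV).
N = E_total / E_photon = 6.49 × 10^-8 J / 1.146 × 10^-22 J = 5.67 × 10^14.

5.67 × 10^14 photons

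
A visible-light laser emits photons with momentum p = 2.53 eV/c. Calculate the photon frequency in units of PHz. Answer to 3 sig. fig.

0.612 PHz

Use h = 6.62607015e-34 J·s, c = 2.99792458e8 m/s, 1 eV = 1.602176634e-19 J.
First convert: p = 2.53 eV/c = 1.3521e-27 kg·m/s.
Apply f = pc/h: f = 6.118e14 Hz.
Converting to PHz: f = 0.6118 PHz ≈ 0.612 PHz.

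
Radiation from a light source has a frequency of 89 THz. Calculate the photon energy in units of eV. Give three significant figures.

0.368 eV

First convert: f = 89 THz = 8.9·10^13 Hz.
The photon relation is E = hf, giving E = 5.897·10^-20 J.
Converting to eV: E = 0.3681 eV ≈ 0.368 eV.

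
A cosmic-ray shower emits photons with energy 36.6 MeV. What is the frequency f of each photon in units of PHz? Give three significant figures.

In SI units: E = 36.6 MeV = 5.8640e-12 J.
Since f = E/h for a photon, f = 8.850e21 Hz.
Converting to PHz: f = 8.850e6 PHz ≈ 8.85e6 PHz.

8.85e6 PHz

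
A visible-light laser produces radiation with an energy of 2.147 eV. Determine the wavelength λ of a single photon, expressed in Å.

5770 Å

Take h = 6.62607015e-34 J·s, c = 2.99792458e8 m/s, 1 eV = 1.602176634e-19 J.
First convert: E = 2.147 eV = 3.4399e-19 J.
Since λ = hc/E for a photon, λ = 5.775e-7 m.
Converting to Å: λ = 5775 Å ≈ 5770 Å.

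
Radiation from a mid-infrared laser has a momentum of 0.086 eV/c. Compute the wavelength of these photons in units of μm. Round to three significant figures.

14.4 μm

Take h = 6.62607015·10^-34 J·s, c = 2.99792458·10^8 m/s, 1 eV = 1.602176634·10^-19 J.
First convert: p = 0.086 eV/c = 4.5961·10^-29 kg·m/s.
Apply λ = h/p: λ = 1.442·10^-5 m.
Converting to μm: λ = 14.42 μm ≈ 14.4 μm.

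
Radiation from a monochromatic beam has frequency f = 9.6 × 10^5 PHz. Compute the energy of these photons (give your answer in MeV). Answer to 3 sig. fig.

3.97 MeV

Use h = 6.62607015 × 10^-34 J·s, 1 eV = 1.602176634 × 10^-19 J.
In SI units: f = 9.6 × 10^5 PHz = 9.6 × 10^20 Hz.
The photon relation is E = hf, giving E = 6.361 × 10^-13 J.
Converting to MeV: E = 3.970 MeV ≈ 3.97 MeV.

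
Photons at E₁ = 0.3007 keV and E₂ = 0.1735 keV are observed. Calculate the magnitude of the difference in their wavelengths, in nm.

3.02 nm

Using λ = hc/E: λ₁ = 4.1232e-9 m, λ₂ = 7.1461e-9 m.
|Δλ| = |4.1232e-9 − 7.1461e-9| = 3.02e-9 m = 3.02 nm.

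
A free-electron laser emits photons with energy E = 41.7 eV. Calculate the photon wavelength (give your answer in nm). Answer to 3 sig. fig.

29.7 nm

In SI units: E = 41.7 eV = 6.6811 × 10^-18 J.
Since λ = hc/E for a photon, λ = 2.973 × 10^-8 m.
Converting to nm: λ = 29.73 nm ≈ 29.7 nm.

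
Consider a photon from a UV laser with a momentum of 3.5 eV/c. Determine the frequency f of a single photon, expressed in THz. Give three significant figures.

846 THz

(h = 6.62607015 × 10^-34 J·s, c = 2.99792458 × 10^8 m/s, 1 eV = 1.602176634 × 10^-19 J.)
Convert to SI: p = 3.5 eV/c = 1.8705 × 10^-27 kg·m/s.
For a photon f = pc/h, so f = 8.463 × 10^14 Hz.
Converting to THz: f = 846.3 THz ≈ 846 THz.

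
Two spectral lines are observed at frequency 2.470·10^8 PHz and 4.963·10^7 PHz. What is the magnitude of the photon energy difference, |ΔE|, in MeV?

Using E = hf: E₁ = 1.6366·10^-10 J, E₂ = 3.2885·10^-11 J.
|ΔE| = |1.6366·10^-10 − 3.2885·10^-11| = 1.31·10^-10 J = 816 MeV.

816 MeV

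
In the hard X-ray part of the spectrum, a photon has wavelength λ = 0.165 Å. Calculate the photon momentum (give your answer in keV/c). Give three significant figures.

75.1 keV/c

In SI units: λ = 0.165 Å = 1.65 × 10^-11 m.
Since p = h/λ for a photon, p = 4.016 × 10^-23 kg·m/s.
Converting to keV/c: p = 75.14 keV/c ≈ 75.1 keV/c.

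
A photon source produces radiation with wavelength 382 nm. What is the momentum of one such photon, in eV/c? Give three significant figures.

Convert to SI: λ = 382 nm = 3.82·10^-7 m.
For a photon p = h/λ, so p = 1.735·10^-27 kg·m/s.
Converting to eV/c: p = 3.246 eV/c ≈ 3.25 eV/c.

3.25 eV/c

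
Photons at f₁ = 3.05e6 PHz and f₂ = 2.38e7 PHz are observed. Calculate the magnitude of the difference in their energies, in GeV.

0.0858 GeV

Using E = hf: E₁ = 2.021e-12 J, E₂ = 1.577e-11 J.
|ΔE| = |2.021e-12 − 1.577e-11| = 1.37e-11 J = 0.0858 GeV.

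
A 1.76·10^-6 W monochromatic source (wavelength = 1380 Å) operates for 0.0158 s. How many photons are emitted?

Total energy: E_total = P·t = 1.76·10^-6 × 0.0158 = 2.781·10^-8 J.
Per-photon energy: E = 1.439·10^-18 J.
N = E_total / E_photon = 1.93·10^10.

1.93·10^10 photons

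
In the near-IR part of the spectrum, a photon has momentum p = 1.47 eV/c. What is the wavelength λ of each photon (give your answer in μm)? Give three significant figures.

First convert: p = 1.47 eV/c = 7.8561e-28 kg·m/s.
Since λ = h/p for a photon, λ = 8.434e-7 m.
Converting to μm: λ = 0.8434 μm ≈ 0.843 μm.

0.843 μm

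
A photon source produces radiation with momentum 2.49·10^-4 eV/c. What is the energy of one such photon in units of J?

(c = 2.99792458·10^8 m/s, 1 eV = 1.602176634·10^-19 J.)
In SI units: p = 2.49·10^-4 eV/c = 1.3307·10^-31 kg·m/s.
Apply E = pc: E = 3.989·10^-23 J.
So E ≈ 3.99·10^-23 J.

3.99·10^-23 J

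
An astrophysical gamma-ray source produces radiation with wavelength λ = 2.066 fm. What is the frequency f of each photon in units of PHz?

Take c = 2.99792458e8 m/s.
First convert: λ = 2.066 fm = 2.066e-15 m.
The photon relation is f = c/λ, giving f = 1.451e23 Hz.
Converting to PHz: f = 1.451e8 PHz ≈ 1.45e8 PHz.

1.45e8 PHz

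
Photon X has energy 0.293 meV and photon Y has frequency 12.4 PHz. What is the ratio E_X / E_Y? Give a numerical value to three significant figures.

E_X = 4.694·10^-23 J (from energy = 0.293 meV, via E given directly).
E_Y = 8.216·10^-18 J (from frequency = 12.4 PHz, via E = hf).
Ratio = 4.694·10^-23 / 8.216·10^-18 = 5.71·10^-6.

5.71·10^-6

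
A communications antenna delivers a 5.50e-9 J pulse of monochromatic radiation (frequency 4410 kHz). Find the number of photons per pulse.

1.88e18 photons

Per-photon energy: E = 2.922e-27 J (from frequency = 4410 kHz).
N = E_total / E_photon = 5.50e-9 J / 2.922e-27 J = 1.88e18.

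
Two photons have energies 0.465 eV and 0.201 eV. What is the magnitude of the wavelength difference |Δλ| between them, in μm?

Using λ = hc/E: λ₁ = 2.666e-6 m, λ₂ = 6.168e-6 m.
|Δλ| = |2.666e-6 − 6.168e-6| = 3.50e-6 m = 3.50 μm.

3.50 μm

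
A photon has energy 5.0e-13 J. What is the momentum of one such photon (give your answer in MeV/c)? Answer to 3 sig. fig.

Since p = E/c for a photon, p = 1.668e-21 kg·m/s.
Converting to MeV/c: p = 3.121 MeV/c ≈ 3.12 MeV/c.

3.12 MeV/c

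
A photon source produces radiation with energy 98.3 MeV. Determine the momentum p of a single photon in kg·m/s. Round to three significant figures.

5.25e-20 kg·m/s

(c = 2.99792458e8 m/s, 1 eV = 1.602176634e-19 J.)
Convert to SI: E = 98.3 MeV = 1.5749e-11 J.
For a photon p = E/c, so p = 5.253e-20 kg·m/s.
So p ≈ 5.25e-20 kg·m/s.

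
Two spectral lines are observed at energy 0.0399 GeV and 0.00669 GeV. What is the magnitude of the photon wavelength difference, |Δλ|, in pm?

0.154 pm

Using λ = hc/E: λ₁ = 3.107·10^-14 m, λ₂ = 1.853·10^-13 m.
|Δλ| = |3.107·10^-14 − 1.853·10^-13| = 1.54·10^-13 m = 0.154 pm.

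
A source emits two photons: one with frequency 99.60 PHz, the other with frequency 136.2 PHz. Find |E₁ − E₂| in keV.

Using E = hf: E₁ = 6.5996·10^-17 J, E₂ = 9.0247·10^-17 J.
|ΔE| = |6.5996·10^-17 − 9.0247·10^-17| = 2.43·10^-17 J = 0.151 keV.

0.151 keV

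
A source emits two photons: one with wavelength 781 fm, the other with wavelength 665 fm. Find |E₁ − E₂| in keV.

Using E = hc/λ: E₁ = 2.543·10^-13 J, E₂ = 2.987·10^-13 J.
|ΔE| = |2.543·10^-13 − 2.987·10^-13| = 4.44·10^-14 J = 277 keV.

277 keV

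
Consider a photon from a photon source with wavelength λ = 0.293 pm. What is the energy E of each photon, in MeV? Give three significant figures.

4.23 MeV

First convert: λ = 0.293 pm = 2.93·10^-13 m.
Apply E = hc/λ: E = 6.780·10^-13 J.
Converting to MeV: E = 4.232 MeV ≈ 4.23 MeV.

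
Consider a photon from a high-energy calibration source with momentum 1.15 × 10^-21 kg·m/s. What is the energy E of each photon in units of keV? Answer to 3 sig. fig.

Since E = pc for a photon, E = 3.448 × 10^-13 J.
Converting to keV: E = 2152 keV ≈ 2150 keV.

2150 keV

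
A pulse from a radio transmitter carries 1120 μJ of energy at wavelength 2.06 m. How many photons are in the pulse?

1.16 × 10^22 photons

Per-photon energy: E = 9.643 × 10^-26 J (from wavelength = 2.06 m).
N = E_total / E_photon = 0.00112 J / 9.643 × 10^-26 J = 1.16 × 10^22.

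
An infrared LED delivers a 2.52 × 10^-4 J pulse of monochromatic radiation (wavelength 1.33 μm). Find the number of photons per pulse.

1.69 × 10^15 photons

Per-photon energy: E = 1.494 × 10^-19 J (from wavelength = 1.33 μm).
N = E_total / E_photon = 2.52 × 10^-4 J / 1.494 × 10^-19 J = 1.69 × 10^15.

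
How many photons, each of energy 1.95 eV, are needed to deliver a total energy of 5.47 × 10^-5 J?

Per-photon energy: E = 3.124 × 10^-19 J (from energy = 1.95 eV).
N = E_total / E_photon = 5.47 × 10^-5 J / 3.124 × 10^-19 J = 1.75 × 10^14.

1.75 × 10^14 photons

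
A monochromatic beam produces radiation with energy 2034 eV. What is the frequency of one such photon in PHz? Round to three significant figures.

492 PHz

In SI units: E = 2034 eV = 3.2588e-16 J.
Since f = E/h for a photon, f = 4.918e17 Hz.
Converting to PHz: f = 491.8 PHz ≈ 492 PHz.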